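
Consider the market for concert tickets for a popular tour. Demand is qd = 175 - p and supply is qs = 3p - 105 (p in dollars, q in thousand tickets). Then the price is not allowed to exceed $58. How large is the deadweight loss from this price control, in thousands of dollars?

864

In a free market, 175 - p = 3p - 105 gives the equilibrium p* = 70, q* = 105.
The ceiling of 58 is below the equilibrium price 70, so it binds.
At p = 58: qd = 175 - 58 = 117 and qs = 3·58 - 105 = 69.
Quantity traded falls to 69. At q = 69 the demand price is 175 - 69 = 106 and the supply price is (105 + 69)/3 = 58.
Deadweight loss = ½ · (106 - 58) · (105 - 69) = ½ · 48 · 36 = 864.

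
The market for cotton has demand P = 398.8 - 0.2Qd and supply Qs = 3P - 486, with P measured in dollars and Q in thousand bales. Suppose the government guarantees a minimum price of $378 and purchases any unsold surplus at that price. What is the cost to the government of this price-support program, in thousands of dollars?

Rearranging demand gives Qd = 1994 - 5P. Equilibrium: 1994 - 5P = 3P - 486, so 2480 = 8P and P* = 310, Q* = 444.
The floor of 378 is above the equilibrium price 310, so it binds.
At P = 378: Qd = 1994 - 5·378 = 104 and Qs = 3·378 - 486 = 648.
Surplus = Qs - Qd = 544.
Government expenditure = surplus × support price = 544 × 378 = 205632.

205632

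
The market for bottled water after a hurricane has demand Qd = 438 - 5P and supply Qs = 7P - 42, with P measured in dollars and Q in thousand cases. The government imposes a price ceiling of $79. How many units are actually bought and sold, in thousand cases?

238

In a free market, 438 - 5P = 7P - 42 gives the equilibrium P* = 40, Q* = 238.
The ceiling of 79 is above the equilibrium price 40, so it is not binding; the market clears at P* = 40, Q* = 238.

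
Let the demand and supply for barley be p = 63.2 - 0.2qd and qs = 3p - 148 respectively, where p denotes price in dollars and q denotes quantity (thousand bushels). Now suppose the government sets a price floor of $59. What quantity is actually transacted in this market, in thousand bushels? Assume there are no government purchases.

Rearranging demand gives qd = 316 - 5p. Without the control the market clears where 316 - 5p = 3p - 148, i.e. p* = 58 and q* = 26.
Since 59 > 58, the floor is binding.
At p = 59: qd = 316 - 5·59 = 21 and qs = 3·59 - 148 = 29.
The quantity actually transacted is the short side, demand: 21.

21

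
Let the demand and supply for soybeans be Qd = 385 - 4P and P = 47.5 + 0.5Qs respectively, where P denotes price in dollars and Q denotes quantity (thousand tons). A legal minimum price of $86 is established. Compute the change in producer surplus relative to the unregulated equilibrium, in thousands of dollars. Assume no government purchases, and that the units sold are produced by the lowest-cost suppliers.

102

Rearranging supply gives Qs = 2P - 95. Without the control the market clears where 385 - 4P = 2P - 95, i.e. P* = 80 and Q* = 65.
Since 86 > 80, the floor is binding.
At P = 86: Qd = 385 - 4·86 = 41 and Qs = 2·86 - 95 = 77.
Producer surplus without the control is ½ · (80 - 47.5) · 65 = 1056.25.
With the floor, 41 units are sold at 86. The supply price at Q = 41 is 68, so PS = ½ · [(86 - 47.5) + (86 - 68)] · 41 = 1158.25.
Change in producer surplus = 1158.25 - 1056.25 = 102.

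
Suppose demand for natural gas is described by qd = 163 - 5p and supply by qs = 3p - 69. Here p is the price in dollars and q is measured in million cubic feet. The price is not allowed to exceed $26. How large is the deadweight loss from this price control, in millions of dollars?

Without the control the market clears where 163 - 5p = 3p - 69, i.e. p* = 29 and q* = 18.
Because the ceiling (26) lies below the market-clearing price, it is binding.
At p = 26: qd = 163 - 5·26 = 33 and qs = 3·26 - 69 = 9.
Quantity traded falls to 9. At q = 9 the demand price is (163 - 9)/5 = 30.8 and the supply price is (69 + 9)/3 = 26.
Deadweight loss = ½ · (30.8 - 26) · (18 - 9) = ½ · 4.8 · 9 = 21.6.

21.6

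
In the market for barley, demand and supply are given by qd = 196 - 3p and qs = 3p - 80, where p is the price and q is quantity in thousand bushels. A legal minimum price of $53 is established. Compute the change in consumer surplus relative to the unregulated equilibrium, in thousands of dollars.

Setting quantity demanded equal to quantity supplied, 196 - 3p = 3p - 80, gives p* = 46 and q* = 58.
Since 53 > 46, the floor is binding.
At p = 53: qd = 196 - 3·53 = 37 and qs = 3·53 - 80 = 79.
Consumer surplus without the control is ½ · (196/3 - 46) · 58 = 1682/3.
With the floor, consumers buy 37 units at 53, so CS = ½ · (196/3 - 53) · 37 = 1369/6.
Change in consumer surplus = 1369/6 - 1682/3 = -332.5.

-332.5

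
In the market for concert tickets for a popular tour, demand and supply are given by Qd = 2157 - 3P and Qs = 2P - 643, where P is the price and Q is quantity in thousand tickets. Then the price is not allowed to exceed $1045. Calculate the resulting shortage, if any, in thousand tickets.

0

Without the control the market clears where 2157 - 3P = 2P - 643, i.e. P* = 560 and Q* = 477.
Since 1045 is above P* = 560, the ceiling does not bind and the free-market outcome prevails.
Since the control does not bind, there is no shortage.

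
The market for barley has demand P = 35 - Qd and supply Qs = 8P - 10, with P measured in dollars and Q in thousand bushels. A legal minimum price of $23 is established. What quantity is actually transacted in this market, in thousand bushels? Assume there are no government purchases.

12

Rearranging demand gives Qd = 35 - P. Setting quantity demanded equal to quantity supplied, 35 - P = 8P - 10, gives P* = 5 and Q* = 30.
Because the floor (23) lies above the market-clearing price, it is binding.
At P = 23: Qd = 35 - 23 = 12 and Qs = 8·23 - 10 = 174.
The quantity actually transacted is the short side, demand: 12.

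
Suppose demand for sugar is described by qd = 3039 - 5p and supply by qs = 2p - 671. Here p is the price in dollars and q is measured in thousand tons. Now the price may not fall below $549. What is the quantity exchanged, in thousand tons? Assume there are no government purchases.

294

Setting quantity demanded equal to quantity supplied, 3039 - 5p = 2p - 671, gives p* = 530 and q* = 389.
Since 549 > 530, the floor is binding.
At p = 549: qd = 3039 - 5·549 = 294 and qs = 2·549 - 671 = 427.
The quantity actually transacted is the short side, demand: 294.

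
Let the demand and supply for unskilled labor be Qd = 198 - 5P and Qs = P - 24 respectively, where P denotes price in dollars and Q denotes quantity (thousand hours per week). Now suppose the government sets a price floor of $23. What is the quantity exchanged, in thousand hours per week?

13

Setting quantity demanded equal to quantity supplied, 198 - 5P = P - 24, gives P* = 37 and Q* = 13.
Since 23 is below P* = 37, the floor does not bind and the free-market outcome prevails.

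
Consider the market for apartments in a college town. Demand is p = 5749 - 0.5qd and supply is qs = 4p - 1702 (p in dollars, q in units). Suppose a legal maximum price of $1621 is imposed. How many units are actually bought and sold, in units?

4782

Rearranging demand gives qd = 11498 - 2p. Setting quantity demanded equal to quantity supplied, 11498 - 2p = 4p - 1702, gives p* = 2200 and q* = 7098.
The ceiling of 1621 is below the equilibrium price 2200, so it binds.
At p = 1621: qd = 11498 - 2·1621 = 8256 and qs = 4·1621 - 1702 = 4782.
The quantity actually transacted is the short side, supply: 4782.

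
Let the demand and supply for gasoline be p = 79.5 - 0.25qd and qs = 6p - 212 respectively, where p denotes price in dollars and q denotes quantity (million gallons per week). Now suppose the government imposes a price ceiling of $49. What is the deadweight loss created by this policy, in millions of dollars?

120

Rearranging demand gives qd = 318 - 4p. In a free market, 318 - 4p = 6p - 212 gives the equilibrium p* = 53, q* = 106.
Because the ceiling (49) lies below the market-clearing price, it is binding.
At p = 49: qd = 318 - 4·49 = 122 and qs = 6·49 - 212 = 82.
Quantity traded falls to 82. At q = 82 the demand price is (318 - 82)/4 = 59 and the supply price is (212 + 82)/6 = 49.
Deadweight loss = ½ · (59 - 49) · (106 - 82) = ½ · 10 · 24 = 120.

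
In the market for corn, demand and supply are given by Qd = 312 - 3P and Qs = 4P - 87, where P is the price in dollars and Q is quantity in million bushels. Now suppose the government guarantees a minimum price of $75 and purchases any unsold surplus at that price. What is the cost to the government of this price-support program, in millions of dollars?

9450

Setting quantity demanded equal to quantity supplied, 312 - 3P = 4P - 87, gives P* = 57 and Q* = 141.
The floor of 75 is above the equilibrium price 57, so it binds.
At P = 75: Qd = 312 - 3·75 = 87 and Qs = 4·75 - 87 = 213.
Surplus = Qs - Qd = 126.
Government expenditure = surplus × support price = 126 × 75 = 9450.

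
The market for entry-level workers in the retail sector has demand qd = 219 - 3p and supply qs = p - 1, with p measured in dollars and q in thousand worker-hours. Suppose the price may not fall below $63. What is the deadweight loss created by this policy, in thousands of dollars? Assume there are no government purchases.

384

In a free market, 219 - 3p = p - 1 gives the equilibrium p* = 55, q* = 54.
Because the floor (63) lies above the market-clearing price, it is binding.
At p = 63: qd = 219 - 3·63 = 30 and qs = 63 - 1 = 62.
Quantity traded falls to 30. At q = 30 the demand price is (219 - 30)/3 = 63 and the supply price is 1 + 30 = 31.
Deadweight loss = ½ · (63 - 31) · (54 - 30) = ½ · 32 · 24 = 384.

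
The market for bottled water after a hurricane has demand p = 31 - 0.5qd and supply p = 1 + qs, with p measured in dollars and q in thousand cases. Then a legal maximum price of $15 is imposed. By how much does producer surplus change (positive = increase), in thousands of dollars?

Rearranging demand gives qd = 62 - 2p; rearranging supply gives qs = p - 1. In a free market, 62 - 2p = p - 1 gives the equilibrium p* = 21, q* = 20.
Since 15 < 21, the ceiling is binding.
At p = 15: qd = 62 - 2·15 = 32 and qs = 15 - 1 = 14.
Producer surplus without the control is ½ · (21 - 1) · 20 = 200.
With the ceiling, producers sell 14 units at 15, so PS = ½ · (15 - 1) · 14 = 98.
Change in producer surplus = 98 - 200 = -102.

-102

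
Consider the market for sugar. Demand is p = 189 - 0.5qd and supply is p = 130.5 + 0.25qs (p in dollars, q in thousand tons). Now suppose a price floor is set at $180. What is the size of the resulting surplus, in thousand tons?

180

Rearranging demand gives qd = 378 - 2p; rearranging supply gives qs = 4p - 522. Without the control the market clears where 378 - 2p = 4p - 522, i.e. p* = 150 and q* = 78.
Since 180 > 150, the floor is binding.
At p = 180: qd = 378 - 2·180 = 18 and qs = 4·180 - 522 = 198.
Surplus = qs - qd = 198 - 18 = 180.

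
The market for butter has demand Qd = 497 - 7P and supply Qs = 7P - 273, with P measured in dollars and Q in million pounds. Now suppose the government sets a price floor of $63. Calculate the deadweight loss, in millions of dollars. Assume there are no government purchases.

Without the control the market clears where 497 - 7P = 7P - 273, i.e. P* = 55 and Q* = 112.
Since 63 > 55, the floor is binding.
At P = 63: Qd = 497 - 7·63 = 56 and Qs = 7·63 - 273 = 168.
Quantity traded falls to 56. At Q = 56 the demand price is (497 - 56)/7 = 63 and the supply price is (273 + 56)/7 = 47.
Deadweight loss = ½ · (63 - 47) · (112 - 56) = ½ · 16 · 56 = 448.

448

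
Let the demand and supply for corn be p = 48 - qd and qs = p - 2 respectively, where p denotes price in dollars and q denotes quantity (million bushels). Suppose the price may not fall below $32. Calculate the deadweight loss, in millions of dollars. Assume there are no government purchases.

Rearranging demand gives qd = 48 - p. Without the control the market clears where 48 - p = p - 2, i.e. p* = 25 and q* = 23.
The floor of 32 is above the equilibrium price 25, so it binds.
At p = 32: qd = 48 - 32 = 16 and qs = 32 - 2 = 30.
Quantity traded falls to 16. At q = 16 the demand price is 48 - 16 = 32 and the supply price is 2 + 16 = 18.
Deadweight loss = ½ · (32 - 18) · (23 - 16) = ½ · 14 · 7 = 49.

49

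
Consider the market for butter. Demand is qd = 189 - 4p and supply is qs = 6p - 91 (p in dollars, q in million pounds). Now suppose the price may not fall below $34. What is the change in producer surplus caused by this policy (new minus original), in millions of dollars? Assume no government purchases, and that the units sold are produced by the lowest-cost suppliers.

270

Without the control the market clears where 189 - 4p = 6p - 91, i.e. p* = 28 and q* = 77.
Because the floor (34) lies above the market-clearing price, it is binding.
At p = 34: qd = 189 - 4·34 = 53 and qs = 6·34 - 91 = 113.
Producer surplus without the control is ½ · (28 - 91/6) · 77 = 5929/12.
With the floor, 53 units are sold at 34. The supply price at q = 53 is 24, so PS = ½ · [(34 - 91/6) + (34 - 24)] · 53 = 9169/12.
Change in producer surplus = 9169/12 - 5929/12 = 270.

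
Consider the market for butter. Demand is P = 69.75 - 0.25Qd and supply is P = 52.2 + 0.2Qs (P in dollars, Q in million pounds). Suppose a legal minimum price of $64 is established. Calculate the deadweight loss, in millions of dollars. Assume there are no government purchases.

Rearranging demand gives Qd = 279 - 4P; rearranging supply gives Qs = 5P - 261. Without the control the market clears where 279 - 4P = 5P - 261, i.e. P* = 60 and Q* = 39.
Since 64 > 60, the floor is binding.
At P = 64: Qd = 279 - 4·64 = 23 and Qs = 5·64 - 261 = 59.
Quantity traded falls to 23. At Q = 23 the demand price is (279 - 23)/4 = 64 and the supply price is (261 + 23)/5 = 56.8.
Deadweight loss = ½ · (64 - 56.8) · (39 - 23) = ½ · 7.2 · 16 = 57.6.

57.6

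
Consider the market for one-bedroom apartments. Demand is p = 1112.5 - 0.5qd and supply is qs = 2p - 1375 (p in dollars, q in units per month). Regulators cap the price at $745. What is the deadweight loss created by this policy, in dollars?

Rearranging demand gives qd = 2225 - 2p. Without the control the market clears where 2225 - 2p = 2p - 1375, i.e. p* = 900 and q* = 425.
Since 745 < 900, the ceiling is binding.
At p = 745: qd = 2225 - 2·745 = 735 and qs = 2·745 - 1375 = 115.
Quantity traded falls to 115. At q = 115 the demand price is (2225 - 115)/2 = 1055 and the supply price is (1375 + 115)/2 = 745.
Deadweight loss = ½ · (1055 - 745) · (425 - 115) = ½ · 310 · 310 = 48050.

48050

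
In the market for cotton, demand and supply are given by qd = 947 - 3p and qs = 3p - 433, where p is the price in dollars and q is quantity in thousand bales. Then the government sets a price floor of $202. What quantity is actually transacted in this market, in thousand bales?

257

Equilibrium: 947 - 3p = 3p - 433, so 1380 = 6p and p* = 230, q* = 257.
Since 202 is below p* = 230, the floor does not bind and the free-market outcome prevails.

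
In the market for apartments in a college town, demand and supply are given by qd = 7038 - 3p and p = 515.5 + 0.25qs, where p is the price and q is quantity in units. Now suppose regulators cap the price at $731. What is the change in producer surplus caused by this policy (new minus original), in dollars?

Rearranging supply gives qs = 4p - 2062. Equilibrium: 7038 - 3p = 4p - 2062, so 9100 = 7p and p* = 1300, q* = 3138.
Because the ceiling (731) lies below the market-clearing price, it is binding.
At p = 731: qd = 7038 - 3·731 = 4845 and qs = 4·731 - 2062 = 862.
Producer surplus without the control is ½ · (1300 - 515.5) · 3138 = 1230880.5.
With the ceiling, producers sell 862 units at 731, so PS = ½ · (731 - 515.5) · 862 = 92880.5.
Change in producer surplus = 92880.5 - 1230880.5 = -1138000.

-1138000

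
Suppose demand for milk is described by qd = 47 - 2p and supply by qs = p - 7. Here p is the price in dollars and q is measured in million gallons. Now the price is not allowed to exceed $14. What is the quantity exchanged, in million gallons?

7

Equilibrium: 47 - 2p = p - 7, so 54 = 3p and p* = 18, q* = 11.
Since 14 < 18, the ceiling is binding.
At p = 14: qd = 47 - 2·14 = 19 and qs = 14 - 7 = 7.
The quantity actually transacted is the short side, supply: 7.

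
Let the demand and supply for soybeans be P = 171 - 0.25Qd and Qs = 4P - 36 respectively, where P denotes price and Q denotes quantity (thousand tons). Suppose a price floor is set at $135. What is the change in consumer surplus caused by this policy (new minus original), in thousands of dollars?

-10530

Rearranging demand gives Qd = 684 - 4P. Without the control the market clears where 684 - 4P = 4P - 36, i.e. P* = 90 and Q* = 324.
Because the floor (135) lies above the market-clearing price, it is binding.
At P = 135: Qd = 684 - 4·135 = 144 and Qs = 4·135 - 36 = 504.
Consumer surplus without the control is ½ · (171 - 90) · 324 = 13122.
With the floor, consumers buy 144 units at 135, so CS = ½ · (171 - 135) · 144 = 2592.
Change in consumer surplus = 2592 - 13122 = -10530.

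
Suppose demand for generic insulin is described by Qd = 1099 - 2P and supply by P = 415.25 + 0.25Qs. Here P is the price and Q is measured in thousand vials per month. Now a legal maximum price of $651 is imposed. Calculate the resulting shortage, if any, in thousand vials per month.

0

Rearranging supply gives Qs = 4P - 1661. Setting quantity demanded equal to quantity supplied, 1099 - 2P = 4P - 1661, gives P* = 460 and Q* = 179.
Since 651 is above P* = 460, the ceiling does not bind and the free-market outcome prevails.
Since the control does not bind, there is no shortage.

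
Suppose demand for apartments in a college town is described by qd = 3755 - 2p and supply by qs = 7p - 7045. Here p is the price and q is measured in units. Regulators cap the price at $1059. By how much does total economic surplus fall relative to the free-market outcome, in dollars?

313125.75

Setting quantity demanded equal to quantity supplied, 3755 - 2p = 7p - 7045, gives p* = 1200 and q* = 1355.
Because the ceiling (1059) lies below the market-clearing price, it is binding.
At p = 1059: qd = 3755 - 2·1059 = 1637 and qs = 7·1059 - 7045 = 368.
Quantity traded falls to 368. At q = 368 the demand price is (3755 - 368)/2 = 1693.5 and the supply price is (7045 + 368)/7 = 1059.
Deadweight loss = ½ · (1693.5 - 1059) · (1355 - 368) = ½ · 634.5 · 987 = 313125.75.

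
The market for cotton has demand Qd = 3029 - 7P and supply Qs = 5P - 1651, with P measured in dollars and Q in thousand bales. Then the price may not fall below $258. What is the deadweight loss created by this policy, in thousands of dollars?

0

In a free market, 3029 - 7P = 5P - 1651 gives the equilibrium P* = 390, Q* = 299.
The floor of 258 is below the equilibrium price 390, so it is not binding; the market clears at P* = 390, Q* = 299.
Since the control does not bind, no trades are prevented and deadweight loss is zero.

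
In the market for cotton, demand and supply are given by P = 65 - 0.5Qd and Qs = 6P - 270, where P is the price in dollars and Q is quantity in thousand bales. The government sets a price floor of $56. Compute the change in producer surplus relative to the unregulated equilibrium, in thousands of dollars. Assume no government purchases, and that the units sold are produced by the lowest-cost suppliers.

Rearranging demand gives Qd = 130 - 2P. Without the control the market clears where 130 - 2P = 6P - 270, i.e. P* = 50 and Q* = 30.
Since 56 > 50, the floor is binding.
At P = 56: Qd = 130 - 2·56 = 18 and Qs = 6·56 - 270 = 66.
Producer surplus without the control is ½ · (50 - 45) · 30 = 75.
With the floor, 18 units are sold at 56. The supply price at Q = 18 is 48, so PS = ½ · [(56 - 45) + (56 - 48)] · 18 = 171.
Change in producer surplus = 171 - 75 = 96.

96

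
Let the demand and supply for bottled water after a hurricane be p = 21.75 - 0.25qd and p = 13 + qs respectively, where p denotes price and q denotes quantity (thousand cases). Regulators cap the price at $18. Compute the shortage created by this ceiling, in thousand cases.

Rearranging demand gives qd = 87 - 4p; rearranging supply gives qs = p - 13. Setting quantity demanded equal to quantity supplied, 87 - 4p = p - 13, gives p* = 20 and q* = 7.
The ceiling of 18 is below the equilibrium price 20, so it binds.
At p = 18: qd = 87 - 4·18 = 15 and qs = 18 - 13 = 5.
Shortage = qd - qs = 15 - 5 = 10.

10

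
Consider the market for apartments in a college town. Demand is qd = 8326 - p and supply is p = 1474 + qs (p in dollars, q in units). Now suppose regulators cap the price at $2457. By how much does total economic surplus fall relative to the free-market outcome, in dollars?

5968249

Rearranging supply gives qs = p - 1474. In a free market, 8326 - p = p - 1474 gives the equilibrium p* = 4900, q* = 3426.
The ceiling of 2457 is below the equilibrium price 4900, so it binds.
At p = 2457: qd = 8326 - 2457 = 5869 and qs = 2457 - 1474 = 983.
Quantity traded falls to 983. At q = 983 the demand price is 8326 - 983 = 7343 and the supply price is 1474 + 983 = 2457.
Deadweight loss = ½ · (7343 - 2457) · (3426 - 983) = ½ · 4886 · 2443 = 5968249.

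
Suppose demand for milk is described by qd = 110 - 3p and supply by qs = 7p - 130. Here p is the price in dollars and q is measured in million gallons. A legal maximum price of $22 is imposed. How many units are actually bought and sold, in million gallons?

24

Without the control the market clears where 110 - 3p = 7p - 130, i.e. p* = 24 and q* = 38.
Since 22 < 24, the ceiling is binding.
At p = 22: qd = 110 - 3·22 = 44 and qs = 7·22 - 130 = 24.
The quantity actually transacted is the short side, supply: 24.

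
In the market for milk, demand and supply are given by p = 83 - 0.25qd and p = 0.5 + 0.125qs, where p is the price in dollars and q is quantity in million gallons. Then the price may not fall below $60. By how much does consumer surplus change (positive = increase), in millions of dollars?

Rearranging demand gives qd = 332 - 4p; rearranging supply gives qs = 8p - 4. Without the control the market clears where 332 - 4p = 8p - 4, i.e. p* = 28 and q* = 220.
Since 60 > 28, the floor is binding.
At p = 60: qd = 332 - 4·60 = 92 and qs = 8·60 - 4 = 476.
Consumer surplus without the control is ½ · (83 - 28) · 220 = 6050.
With the floor, consumers buy 92 units at 60, so CS = ½ · (83 - 60) · 92 = 1058.
Change in consumer surplus = 1058 - 6050 = -4992.

-4992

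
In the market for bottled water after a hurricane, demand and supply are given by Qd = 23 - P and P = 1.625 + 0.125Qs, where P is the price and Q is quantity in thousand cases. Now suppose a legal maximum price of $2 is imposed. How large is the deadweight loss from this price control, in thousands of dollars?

144

Rearranging supply gives Qs = 8P - 13. In a free market, 23 - P = 8P - 13 gives the equilibrium P* = 4, Q* = 19.
Because the ceiling (2) lies below the market-clearing price, it is binding.
At P = 2: Qd = 23 - 2 = 21 and Qs = 8·2 - 13 = 3.
Quantity traded falls to 3. At Q = 3 the demand price is 23 - 3 = 20 and the supply price is (13 + 3)/8 = 2.
Deadweight loss = ½ · (20 - 2) · (19 - 3) = ½ · 18 · 16 = 144.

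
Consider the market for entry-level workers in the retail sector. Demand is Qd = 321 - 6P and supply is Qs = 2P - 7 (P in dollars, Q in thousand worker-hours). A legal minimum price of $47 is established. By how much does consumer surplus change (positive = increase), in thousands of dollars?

Setting quantity demanded equal to quantity supplied, 321 - 6P = 2P - 7, gives P* = 41 and Q* = 75.
Because the floor (47) lies above the market-clearing price, it is binding.
At P = 47: Qd = 321 - 6·47 = 39 and Qs = 2·47 - 7 = 87.
Consumer surplus without the control is ½ · (53.5 - 41) · 75 = 468.75.
With the floor, consumers buy 39 units at 47, so CS = ½ · (53.5 - 47) · 39 = 126.75.
Change in consumer surplus = 126.75 - 468.75 = -342.

-342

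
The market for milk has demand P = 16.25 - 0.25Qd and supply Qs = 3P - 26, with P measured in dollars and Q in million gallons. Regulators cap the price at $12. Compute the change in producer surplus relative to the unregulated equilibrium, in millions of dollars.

Rearranging demand gives Qd = 65 - 4P. Equilibrium: 65 - 4P = 3P - 26, so 91 = 7P and P* = 13, Q* = 13.
Since 12 < 13, the ceiling is binding.
At P = 12: Qd = 65 - 4·12 = 17 and Qs = 3·12 - 26 = 10.
Producer surplus without the control is ½ · (13 - 26/3) · 13 = 169/6.
With the ceiling, producers sell 10 units at 12, so PS = ½ · (12 - 26/3) · 10 = 50/3.
Change in producer surplus = 50/3 - 169/6 = -11.5.

-11.5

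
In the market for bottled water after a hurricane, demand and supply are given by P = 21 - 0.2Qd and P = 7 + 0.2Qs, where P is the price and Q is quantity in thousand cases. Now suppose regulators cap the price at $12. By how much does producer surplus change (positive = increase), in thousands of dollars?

-60

Rearranging demand gives Qd = 105 - 5P; rearranging supply gives Qs = 5P - 35. Equilibrium: 105 - 5P = 5P - 35, so 140 = 10P and P* = 14, Q* = 35.
Since 12 < 14, the ceiling is binding.
At P = 12: Qd = 105 - 5·12 = 45 and Qs = 5·12 - 35 = 25.
Producer surplus without the control is ½ · (14 - 7) · 35 = 122.5.
With the ceiling, producers sell 25 units at 12, so PS = ½ · (12 - 7) · 25 = 62.5.
Change in producer surplus = 62.5 - 122.5 = -60.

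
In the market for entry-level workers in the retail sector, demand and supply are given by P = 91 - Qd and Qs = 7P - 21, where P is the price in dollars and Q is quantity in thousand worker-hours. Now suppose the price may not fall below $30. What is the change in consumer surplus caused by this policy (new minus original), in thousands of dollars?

Rearranging demand gives Qd = 91 - P. Without the control the market clears where 91 - P = 7P - 21, i.e. P* = 14 and Q* = 77.
The floor of 30 is above the equilibrium price 14, so it binds.
At P = 30: Qd = 91 - 30 = 61 and Qs = 7·30 - 21 = 189.
Consumer surplus without the control is ½ · (91 - 14) · 77 = 2964.5.
With the floor, consumers buy 61 units at 30, so CS = ½ · (91 - 30) · 61 = 1860.5.
Change in consumer surplus = 1860.5 - 2964.5 = -1104.

-1104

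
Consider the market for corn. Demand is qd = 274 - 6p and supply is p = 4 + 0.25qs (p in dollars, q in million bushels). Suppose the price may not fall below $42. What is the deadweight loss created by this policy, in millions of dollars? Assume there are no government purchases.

1267.5

Rearranging supply gives qs = 4p - 16. Without the control the market clears where 274 - 6p = 4p - 16, i.e. p* = 29 and q* = 100.
Because the floor (42) lies above the market-clearing price, it is binding.
At p = 42: qd = 274 - 6·42 = 22 and qs = 4·42 - 16 = 152.
Quantity traded falls to 22. At q = 22 the demand price is (274 - 22)/6 = 42 and the supply price is (16 + 22)/4 = 9.5.
Deadweight loss = ½ · (42 - 9.5) · (100 - 22) = ½ · 32.5 · 78 = 1267.5.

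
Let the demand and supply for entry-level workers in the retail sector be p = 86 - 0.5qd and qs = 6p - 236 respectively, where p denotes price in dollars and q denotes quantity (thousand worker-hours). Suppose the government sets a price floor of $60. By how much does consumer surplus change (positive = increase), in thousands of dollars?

-549

Rearranging demand gives qd = 172 - 2p. Without the control the market clears where 172 - 2p = 6p - 236, i.e. p* = 51 and q* = 70.
Because the floor (60) lies above the market-clearing price, it is binding.
At p = 60: qd = 172 - 2·60 = 52 and qs = 6·60 - 236 = 124.
Consumer surplus without the control is ½ · (86 - 51) · 70 = 1225.
With the floor, consumers buy 52 units at 60, so CS = ½ · (86 - 60) · 52 = 676.
Change in consumer surplus = 676 - 1225 = -549.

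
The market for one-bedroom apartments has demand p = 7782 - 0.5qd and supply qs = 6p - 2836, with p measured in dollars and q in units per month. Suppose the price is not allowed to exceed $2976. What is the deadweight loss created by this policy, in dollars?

Rearranging demand gives qd = 15564 - 2p. Equilibrium: 15564 - 2p = 6p - 2836, so 18400 = 8p and p* = 2300, q* = 10964.
The ceiling of 2976 is above the equilibrium price 2300, so it is not binding; the market clears at p* = 2300, q* = 10964.
Since the control does not bind, no trades are prevented and deadweight loss is zero.

0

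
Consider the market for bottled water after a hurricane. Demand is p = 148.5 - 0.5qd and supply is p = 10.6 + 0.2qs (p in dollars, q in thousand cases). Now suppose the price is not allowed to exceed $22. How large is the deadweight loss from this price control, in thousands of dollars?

6860

Rearranging demand gives qd = 297 - 2p; rearranging supply gives qs = 5p - 53. Equilibrium: 297 - 2p = 5p - 53, so 350 = 7p and p* = 50, q* = 197.
Because the ceiling (22) lies below the market-clearing price, it is binding.
At p = 22: qd = 297 - 2·22 = 253 and qs = 5·22 - 53 = 57.
Quantity traded falls to 57. At q = 57 the demand price is (297 - 57)/2 = 120 and the supply price is (53 + 57)/5 = 22.
Deadweight loss = ½ · (120 - 22) · (197 - 57) = ½ · 98 · 140 = 6860.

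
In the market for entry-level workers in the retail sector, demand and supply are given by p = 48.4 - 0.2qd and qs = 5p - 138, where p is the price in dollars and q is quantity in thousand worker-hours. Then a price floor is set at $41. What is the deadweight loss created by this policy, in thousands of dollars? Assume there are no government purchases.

Rearranging demand gives qd = 242 - 5p. Without the control the market clears where 242 - 5p = 5p - 138, i.e. p* = 38 and q* = 52.
The floor of 41 is above the equilibrium price 38, so it binds.
At p = 41: qd = 242 - 5·41 = 37 and qs = 5·41 - 138 = 67.
Quantity traded falls to 37. At q = 37 the demand price is (242 - 37)/5 = 41 and the supply price is (138 + 37)/5 = 35.
Deadweight loss = ½ · (41 - 35) · (52 - 37) = ½ · 6 · 15 = 45.

45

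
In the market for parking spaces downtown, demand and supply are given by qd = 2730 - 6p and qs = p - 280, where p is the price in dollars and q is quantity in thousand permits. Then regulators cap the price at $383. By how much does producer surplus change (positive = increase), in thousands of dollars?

-5945.5

Without the control the market clears where 2730 - 6p = p - 280, i.e. p* = 430 and q* = 150.
The ceiling of 383 is below the equilibrium price 430, so it binds.
At p = 383: qd = 2730 - 6·383 = 432 and qs = 383 - 280 = 103.
Producer surplus without the control is ½ · (430 - 280) · 150 = 11250.
With the ceiling, producers sell 103 units at 383, so PS = ½ · (383 - 280) · 103 = 5304.5.
Change in producer surplus = 5304.5 - 11250 = -5945.5.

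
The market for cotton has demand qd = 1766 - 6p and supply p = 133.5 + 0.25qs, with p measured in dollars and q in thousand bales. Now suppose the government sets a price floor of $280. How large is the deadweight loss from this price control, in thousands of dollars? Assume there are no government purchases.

Rearranging supply gives qs = 4p - 534. Without the control the market clears where 1766 - 6p = 4p - 534, i.e. p* = 230 and q* = 386.
Since 280 > 230, the floor is binding.
At p = 280: qd = 1766 - 6·280 = 86 and qs = 4·280 - 534 = 586.
Quantity traded falls to 86. At q = 86 the demand price is (1766 - 86)/6 = 280 and the supply price is (534 + 86)/4 = 155.
Deadweight loss = ½ · (280 - 155) · (386 - 86) = ½ · 125 · 300 = 18750.

18750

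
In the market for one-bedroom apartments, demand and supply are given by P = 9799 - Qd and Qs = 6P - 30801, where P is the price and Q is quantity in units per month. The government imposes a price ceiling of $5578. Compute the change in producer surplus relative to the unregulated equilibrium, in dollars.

-739926

Rearranging demand gives Qd = 9799 - P. In a free market, 9799 - P = 6P - 30801 gives the equilibrium P* = 5800, Q* = 3999.
Because the ceiling (5578) lies below the market-clearing price, it is binding.
At P = 5578: Qd = 9799 - 5578 = 4221 and Qs = 6·5578 - 30801 = 2667.
Producer surplus without the control is ½ · (5800 - 5133.5) · 3999 = 1332666.75.
With the ceiling, producers sell 2667 units at 5578, so PS = ½ · (5578 - 5133.5) · 2667 = 592740.75.
Change in producer surplus = 592740.75 - 1332666.75 = -739926.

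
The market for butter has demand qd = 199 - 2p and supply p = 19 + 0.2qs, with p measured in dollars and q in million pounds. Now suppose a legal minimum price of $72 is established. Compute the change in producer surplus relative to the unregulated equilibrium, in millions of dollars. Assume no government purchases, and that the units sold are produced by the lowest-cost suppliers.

1290

Rearranging supply gives qs = 5p - 95. In a free market, 199 - 2p = 5p - 95 gives the equilibrium p* = 42, q* = 115.
Because the floor (72) lies above the market-clearing price, it is binding.
At p = 72: qd = 199 - 2·72 = 55 and qs = 5·72 - 95 = 265.
Producer surplus without the control is ½ · (42 - 19) · 115 = 1322.5.
With the floor, 55 units are sold at 72. The supply price at q = 55 is 30, so PS = ½ · [(72 - 19) + (72 - 30)] · 55 = 2612.5.
Change in producer surplus = 2612.5 - 1322.5 = 1290.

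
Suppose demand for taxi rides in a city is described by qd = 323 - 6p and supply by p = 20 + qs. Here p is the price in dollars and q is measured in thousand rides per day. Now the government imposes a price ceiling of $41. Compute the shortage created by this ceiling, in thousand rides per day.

Rearranging supply gives qs = p - 20. In a free market, 323 - 6p = p - 20 gives the equilibrium p* = 49, q* = 29.
Since 41 < 49, the ceiling is binding.
At p = 41: qd = 323 - 6·41 = 77 and qs = 41 - 20 = 21.
Shortage = qd - qs = 77 - 21 = 56.

56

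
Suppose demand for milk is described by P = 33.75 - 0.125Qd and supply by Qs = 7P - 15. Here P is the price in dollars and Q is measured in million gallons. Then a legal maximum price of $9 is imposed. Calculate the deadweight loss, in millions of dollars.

656.25

Rearranging demand gives Qd = 270 - 8P. Setting quantity demanded equal to quantity supplied, 270 - 8P = 7P - 15, gives P* = 19 and Q* = 118.
The ceiling of 9 is below the equilibrium price 19, so it binds.
At P = 9: Qd = 270 - 8·9 = 198 and Qs = 7·9 - 15 = 48.
Quantity traded falls to 48. At Q = 48 the demand price is (270 - 48)/8 = 27.75 and the supply price is (15 + 48)/7 = 9.
Deadweight loss = ½ · (27.75 - 9) · (118 - 48) = ½ · 18.75 · 70 = 656.25.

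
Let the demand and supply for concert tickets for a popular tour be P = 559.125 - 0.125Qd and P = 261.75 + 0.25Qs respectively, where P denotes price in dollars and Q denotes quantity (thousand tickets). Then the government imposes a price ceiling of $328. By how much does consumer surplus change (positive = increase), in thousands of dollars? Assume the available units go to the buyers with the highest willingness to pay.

Rearranging demand gives Qd = 4473 - 8P; rearranging supply gives Qs = 4P - 1047. In a free market, 4473 - 8P = 4P - 1047 gives the equilibrium P* = 460, Q* = 793.
Because the ceiling (328) lies below the market-clearing price, it is binding.
At P = 328: Qd = 4473 - 8·328 = 1849 and Qs = 4·328 - 1047 = 265.
Consumer surplus without the control is ½ · (559.125 - 460) · 793 = 39303.0625.
With the ceiling, 265 units are sold at 328 (assume they go to the highest-value buyers). The demand price at Q = 265 is 526, so CS = ½ · [(559.125 - 328) + (526 - 328)] · 265 = 56859.0625.
Change in consumer surplus = 56859.0625 - 39303.0625 = 17556.

17556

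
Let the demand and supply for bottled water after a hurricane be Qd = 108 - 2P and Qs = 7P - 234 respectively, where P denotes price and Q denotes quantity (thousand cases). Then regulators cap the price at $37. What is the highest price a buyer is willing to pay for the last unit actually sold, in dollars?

Setting quantity demanded equal to quantity supplied, 108 - 2P = 7P - 234, gives P* = 38 and Q* = 32.
The ceiling of 37 is below the equilibrium price 38, so it binds.
At P = 37: Qd = 108 - 2·37 = 34 and Qs = 7·37 - 234 = 25.
Only 25 units reach the market. On the demand curve, the marginal buyer's willingness to pay at Q = 25 is (108 - 25)/2 = 41.5.

41.5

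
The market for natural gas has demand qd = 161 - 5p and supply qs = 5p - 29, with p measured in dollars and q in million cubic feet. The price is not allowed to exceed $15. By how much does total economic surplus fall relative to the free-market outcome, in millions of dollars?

Without the control the market clears where 161 - 5p = 5p - 29, i.e. p* = 19 and q* = 66.
Since 15 < 19, the ceiling is binding.
At p = 15: qd = 161 - 5·15 = 86 and qs = 5·15 - 29 = 46.
Quantity traded falls to 46. At q = 46 the demand price is (161 - 46)/5 = 23 and the supply price is (29 + 46)/5 = 15.
Deadweight loss = ½ · (23 - 15) · (66 - 46) = ½ · 8 · 20 = 80.

80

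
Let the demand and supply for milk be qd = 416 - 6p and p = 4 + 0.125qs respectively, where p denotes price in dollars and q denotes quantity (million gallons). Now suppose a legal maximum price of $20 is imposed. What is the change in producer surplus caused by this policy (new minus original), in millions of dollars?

Rearranging supply gives qs = 8p - 32. Without the control the market clears where 416 - 6p = 8p - 32, i.e. p* = 32 and q* = 224.
The ceiling of 20 is below the equilibrium price 32, so it binds.
At p = 20: qd = 416 - 6·20 = 296 and qs = 8·20 - 32 = 128.
Producer surplus without the control is ½ · (32 - 4) · 224 = 3136.
With the ceiling, producers sell 128 units at 20, so PS = ½ · (20 - 4) · 128 = 1024.
Change in producer surplus = 1024 - 3136 = -2112.

-2112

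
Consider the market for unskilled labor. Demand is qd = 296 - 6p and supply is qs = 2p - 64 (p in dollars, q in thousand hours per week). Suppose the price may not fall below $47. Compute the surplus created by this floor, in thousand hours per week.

Setting quantity demanded equal to quantity supplied, 296 - 6p = 2p - 64, gives p* = 45 and q* = 26.
Since 47 > 45, the floor is binding.
At p = 47: qd = 296 - 6·47 = 14 and qs = 2·47 - 64 = 30.
Surplus = qs - qd = 30 - 14 = 16.

16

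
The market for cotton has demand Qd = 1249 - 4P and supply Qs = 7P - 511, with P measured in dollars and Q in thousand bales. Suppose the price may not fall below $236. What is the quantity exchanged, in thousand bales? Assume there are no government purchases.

305

Setting quantity demanded equal to quantity supplied, 1249 - 4P = 7P - 511, gives P* = 160 and Q* = 609.
Since 236 > 160, the floor is binding.
At P = 236: Qd = 1249 - 4·236 = 305 and Qs = 7·236 - 511 = 1141.
The quantity actually transacted is the short side, demand: 305.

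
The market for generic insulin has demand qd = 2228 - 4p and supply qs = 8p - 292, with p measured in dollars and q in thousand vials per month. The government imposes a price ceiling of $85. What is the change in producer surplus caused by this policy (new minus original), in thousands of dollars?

Setting quantity demanded equal to quantity supplied, 2228 - 4p = 8p - 292, gives p* = 210 and q* = 1388.
Because the ceiling (85) lies below the market-clearing price, it is binding.
At p = 85: qd = 2228 - 4·85 = 1888 and qs = 8·85 - 292 = 388.
Producer surplus without the control is ½ · (210 - 36.5) · 1388 = 120409.
With the ceiling, producers sell 388 units at 85, so PS = ½ · (85 - 36.5) · 388 = 9409.
Change in producer surplus = 9409 - 120409 = -111000.

-111000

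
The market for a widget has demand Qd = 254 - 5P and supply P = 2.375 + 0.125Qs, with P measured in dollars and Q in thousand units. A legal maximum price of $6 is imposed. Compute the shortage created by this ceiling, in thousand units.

Rearranging supply gives Qs = 8P - 19. Without the control the market clears where 254 - 5P = 8P - 19, i.e. P* = 21 and Q* = 149.
The ceiling of 6 is below the equilibrium price 21, so it binds.
At P = 6: Qd = 254 - 5·6 = 224 and Qs = 8·6 - 19 = 29.
Shortage = Qd - Qs = 224 - 29 = 195.

195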